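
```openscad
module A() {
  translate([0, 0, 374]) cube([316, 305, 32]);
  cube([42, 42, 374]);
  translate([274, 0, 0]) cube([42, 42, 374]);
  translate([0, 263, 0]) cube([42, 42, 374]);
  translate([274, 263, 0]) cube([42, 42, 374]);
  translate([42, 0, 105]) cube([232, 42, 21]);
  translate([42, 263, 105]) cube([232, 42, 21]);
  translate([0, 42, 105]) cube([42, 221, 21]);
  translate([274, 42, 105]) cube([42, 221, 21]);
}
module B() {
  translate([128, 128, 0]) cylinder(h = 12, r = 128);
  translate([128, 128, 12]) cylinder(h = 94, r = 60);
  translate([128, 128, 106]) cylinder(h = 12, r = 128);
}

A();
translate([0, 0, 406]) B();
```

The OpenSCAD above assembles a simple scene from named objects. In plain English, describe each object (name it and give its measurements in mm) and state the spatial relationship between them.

A is a four-legged stool. The seat is a 316×305×32 mm slab whose top surface is at z = 406 mm; four square legs, each 42×42 mm in cross-section, run from the floor (z = 0) to the underside of the seat, each flush with a corner of the seat. Four stretchers, 42 mm wide and 21 mm tall, connect adjacent legs with their undersides at z = 105 mm, each running between the inner faces of the legs it joins and aligned with the legs' outer faces on the other axis.

B is a spool: two coaxial disc flanges of radius 128 mm and thickness 12 mm, joined by a core cylinder of radius 60 mm and height 94 mm. The lower flange rests on z = 0 and the three cylinders share a vertical axis.

The spool is on top of the stool.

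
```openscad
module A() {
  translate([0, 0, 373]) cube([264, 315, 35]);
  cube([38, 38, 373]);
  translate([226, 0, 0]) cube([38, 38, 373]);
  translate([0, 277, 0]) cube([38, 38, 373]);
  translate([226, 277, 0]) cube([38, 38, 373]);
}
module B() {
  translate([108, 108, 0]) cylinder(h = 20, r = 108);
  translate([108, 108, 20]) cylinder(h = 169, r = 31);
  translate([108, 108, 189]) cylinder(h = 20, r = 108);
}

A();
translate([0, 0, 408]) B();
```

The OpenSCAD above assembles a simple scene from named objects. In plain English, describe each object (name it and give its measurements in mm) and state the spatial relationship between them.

A is a four-legged stool. The seat is 264×315 mm, 35 mm thick, top at z = 408 mm. It stands on four square legs, each 38×38 mm in cross-section, from z = 0 to the seat underside, each flush with a corner of the seat.

B is a spool: two coaxial disc flanges of radius 108 mm and thickness 20 mm, joined by a core cylinder of radius 31 mm and height 169 mm. The lower flange rests on z = 0 and the three cylinders share a vertical axis.

The spool is on top of the stool.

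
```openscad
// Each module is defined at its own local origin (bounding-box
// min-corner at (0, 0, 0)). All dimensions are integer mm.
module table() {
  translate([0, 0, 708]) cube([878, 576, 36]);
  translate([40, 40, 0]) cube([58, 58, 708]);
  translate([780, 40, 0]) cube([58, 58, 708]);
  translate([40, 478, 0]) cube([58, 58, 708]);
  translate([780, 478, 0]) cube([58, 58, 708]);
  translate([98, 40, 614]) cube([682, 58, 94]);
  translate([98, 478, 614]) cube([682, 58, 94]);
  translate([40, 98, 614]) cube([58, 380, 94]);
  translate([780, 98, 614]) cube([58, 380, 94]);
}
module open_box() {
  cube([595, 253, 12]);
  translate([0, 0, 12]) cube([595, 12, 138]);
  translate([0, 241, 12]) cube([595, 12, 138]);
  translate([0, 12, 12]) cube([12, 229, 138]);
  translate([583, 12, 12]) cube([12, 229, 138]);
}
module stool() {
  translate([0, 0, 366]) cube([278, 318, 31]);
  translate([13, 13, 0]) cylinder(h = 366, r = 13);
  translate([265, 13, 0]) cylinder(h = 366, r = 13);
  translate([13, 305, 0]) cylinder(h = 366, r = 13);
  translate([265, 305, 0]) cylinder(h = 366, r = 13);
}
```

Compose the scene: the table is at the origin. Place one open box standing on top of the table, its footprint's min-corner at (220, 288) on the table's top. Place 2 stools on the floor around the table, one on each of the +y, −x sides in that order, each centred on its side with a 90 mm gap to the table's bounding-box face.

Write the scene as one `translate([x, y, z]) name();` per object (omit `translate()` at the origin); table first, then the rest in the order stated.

table();
translate([220, 288, 744]) open_box();
translate([300, 666, 0]) stool();
translate([-368, 129, 0]) stool();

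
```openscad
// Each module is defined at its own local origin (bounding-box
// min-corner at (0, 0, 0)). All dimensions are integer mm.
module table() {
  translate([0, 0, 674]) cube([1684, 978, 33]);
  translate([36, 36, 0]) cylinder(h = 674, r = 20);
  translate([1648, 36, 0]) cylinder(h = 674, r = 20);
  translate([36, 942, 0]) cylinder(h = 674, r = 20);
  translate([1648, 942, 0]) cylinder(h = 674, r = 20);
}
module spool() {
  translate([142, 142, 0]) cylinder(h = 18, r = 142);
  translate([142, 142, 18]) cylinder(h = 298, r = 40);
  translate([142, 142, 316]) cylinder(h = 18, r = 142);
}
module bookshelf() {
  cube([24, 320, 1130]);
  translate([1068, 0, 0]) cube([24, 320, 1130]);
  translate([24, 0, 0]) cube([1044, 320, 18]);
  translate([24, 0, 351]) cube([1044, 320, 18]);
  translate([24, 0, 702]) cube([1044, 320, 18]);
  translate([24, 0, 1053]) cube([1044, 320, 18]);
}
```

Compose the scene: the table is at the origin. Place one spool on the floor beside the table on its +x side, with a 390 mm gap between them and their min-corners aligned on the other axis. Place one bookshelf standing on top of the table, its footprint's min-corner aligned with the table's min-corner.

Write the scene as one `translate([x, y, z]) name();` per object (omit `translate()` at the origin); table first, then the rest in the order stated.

table();
translate([2074, 0, 0]) spool();
translate([0, 0, 707]) bookshelf();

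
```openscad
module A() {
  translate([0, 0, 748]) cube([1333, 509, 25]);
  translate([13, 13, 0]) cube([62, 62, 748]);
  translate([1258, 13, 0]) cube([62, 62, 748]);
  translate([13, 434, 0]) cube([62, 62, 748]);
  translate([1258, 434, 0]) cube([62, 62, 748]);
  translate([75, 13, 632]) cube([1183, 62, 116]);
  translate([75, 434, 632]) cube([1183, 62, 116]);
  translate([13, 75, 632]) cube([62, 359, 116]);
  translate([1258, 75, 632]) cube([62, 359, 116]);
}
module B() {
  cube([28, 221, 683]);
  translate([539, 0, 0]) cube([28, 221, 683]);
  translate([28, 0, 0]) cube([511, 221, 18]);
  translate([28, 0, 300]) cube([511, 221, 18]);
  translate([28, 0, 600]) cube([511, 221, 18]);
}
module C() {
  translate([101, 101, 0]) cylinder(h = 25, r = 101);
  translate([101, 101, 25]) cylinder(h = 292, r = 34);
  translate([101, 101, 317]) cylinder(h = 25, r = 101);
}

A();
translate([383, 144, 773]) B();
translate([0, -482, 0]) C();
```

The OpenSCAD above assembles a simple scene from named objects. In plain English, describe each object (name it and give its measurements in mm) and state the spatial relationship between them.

A is a table: top 1333 mm (x) × 509 mm (y), 25 mm thick, upper face at z = 773 mm, on four 62×62 mm square legs, each inset 13 mm from the nearest pair of top edges, running from z = 0 to the bottom of the top. Four apron rails, 62 mm thick and 116 mm tall, run between adjacent legs with their top edges flush with the underside of the top and their outer faces flush with the legs' outer faces.

B is an open bookshelf. Two side panels, each 28 mm thick, 221 mm deep and 683 mm tall, stand 567 mm apart (outside-to-outside). Between them sit 3 shelves, each 18 mm thick and 221 mm deep, spanning the full gap between the sides. The bottom shelf rests on the floor (its underside at z = 0) and the clear gap between one shelf's top and the next shelf's underside is 282 mm.

C is a spool: two coaxial disc flanges of radius 101 mm and thickness 25 mm, joined by a core cylinder of radius 34 mm and height 292 mm. The lower flange rests on z = 0 and the three cylinders share a vertical axis.

The bookshelf is on top of the table, centred. The spool is on the floor beside the table on its −y side.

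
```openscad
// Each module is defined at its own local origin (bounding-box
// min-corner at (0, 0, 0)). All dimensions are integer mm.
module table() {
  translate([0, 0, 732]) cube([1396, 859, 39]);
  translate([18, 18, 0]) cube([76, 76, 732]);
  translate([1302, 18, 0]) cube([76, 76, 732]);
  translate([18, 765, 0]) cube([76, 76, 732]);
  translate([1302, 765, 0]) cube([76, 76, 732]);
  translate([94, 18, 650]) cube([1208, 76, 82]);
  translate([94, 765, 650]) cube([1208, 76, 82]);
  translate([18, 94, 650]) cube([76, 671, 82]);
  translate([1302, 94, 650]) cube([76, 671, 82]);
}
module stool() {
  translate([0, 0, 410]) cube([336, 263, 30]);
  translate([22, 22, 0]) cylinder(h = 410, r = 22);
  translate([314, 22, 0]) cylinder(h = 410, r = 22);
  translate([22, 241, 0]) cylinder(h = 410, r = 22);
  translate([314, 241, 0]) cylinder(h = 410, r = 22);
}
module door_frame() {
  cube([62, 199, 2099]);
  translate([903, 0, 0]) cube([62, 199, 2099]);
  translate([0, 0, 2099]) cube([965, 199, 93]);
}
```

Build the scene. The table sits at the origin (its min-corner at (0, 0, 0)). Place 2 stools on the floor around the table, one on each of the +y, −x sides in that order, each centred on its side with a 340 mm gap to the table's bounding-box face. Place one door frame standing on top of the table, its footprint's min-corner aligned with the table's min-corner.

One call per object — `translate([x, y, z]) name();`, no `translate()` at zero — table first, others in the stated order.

table();
translate([530, 1199, 0]) stool();
translate([-676, 298, 0]) stool();
translate([0, 0, 771]) door_frame();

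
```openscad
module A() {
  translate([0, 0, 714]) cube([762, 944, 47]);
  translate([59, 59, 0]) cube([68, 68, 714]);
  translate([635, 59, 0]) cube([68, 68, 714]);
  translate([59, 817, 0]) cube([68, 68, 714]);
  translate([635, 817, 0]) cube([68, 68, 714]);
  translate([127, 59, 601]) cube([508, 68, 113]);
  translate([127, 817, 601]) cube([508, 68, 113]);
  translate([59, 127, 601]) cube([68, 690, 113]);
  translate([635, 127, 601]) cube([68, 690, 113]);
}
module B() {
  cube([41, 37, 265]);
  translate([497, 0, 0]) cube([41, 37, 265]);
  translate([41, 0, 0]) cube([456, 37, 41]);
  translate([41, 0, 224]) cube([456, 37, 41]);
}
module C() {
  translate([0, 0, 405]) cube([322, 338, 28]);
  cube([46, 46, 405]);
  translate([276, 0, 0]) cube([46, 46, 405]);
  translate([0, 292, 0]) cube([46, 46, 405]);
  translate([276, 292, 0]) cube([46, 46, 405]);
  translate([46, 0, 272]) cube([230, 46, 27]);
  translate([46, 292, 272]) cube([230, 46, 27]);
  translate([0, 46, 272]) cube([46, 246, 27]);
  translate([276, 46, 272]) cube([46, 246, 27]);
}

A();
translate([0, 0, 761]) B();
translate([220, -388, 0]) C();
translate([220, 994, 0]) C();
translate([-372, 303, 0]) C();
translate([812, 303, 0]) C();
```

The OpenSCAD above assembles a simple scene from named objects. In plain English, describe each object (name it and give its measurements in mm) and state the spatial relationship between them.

A is a table: top 762 mm (x) × 944 mm (y), 47 mm thick, upper face at z = 761 mm, on four 68×68 mm square legs, each inset 59 mm from the nearest pair of top edges, running from z = 0 to the bottom of the top. Four apron rails, 68 mm thick and 113 mm tall, run between adjacent legs with their top edges flush with the underside of the top and their outer faces flush with the legs' outer faces.

B is a rectangular picture frame lying in the x–z plane (depth along y). The opening is 456 mm wide (x) by 183 mm tall (z), surrounded by a border 41 mm wide on all four sides. The frame is 37 mm deep and is made of two full-height vertical stiles with two horizontal rails fitted between them.

C is a four-legged stool. The seat is a 322×338×28 mm slab whose top surface is at z = 433 mm; four square legs, each 46×46 mm in cross-section, run from the floor (z = 0) to the underside of the seat, each flush with a corner of the seat. Four stretchers, 46 mm wide and 27 mm tall, connect adjacent legs with their undersides at z = 272 mm, each running between the inner faces of the legs it joins and aligned with the legs' outer faces on the other axis.

The picture frame is on top of the table. Four stools sit around the table at the −y, +y, −x, +x sides.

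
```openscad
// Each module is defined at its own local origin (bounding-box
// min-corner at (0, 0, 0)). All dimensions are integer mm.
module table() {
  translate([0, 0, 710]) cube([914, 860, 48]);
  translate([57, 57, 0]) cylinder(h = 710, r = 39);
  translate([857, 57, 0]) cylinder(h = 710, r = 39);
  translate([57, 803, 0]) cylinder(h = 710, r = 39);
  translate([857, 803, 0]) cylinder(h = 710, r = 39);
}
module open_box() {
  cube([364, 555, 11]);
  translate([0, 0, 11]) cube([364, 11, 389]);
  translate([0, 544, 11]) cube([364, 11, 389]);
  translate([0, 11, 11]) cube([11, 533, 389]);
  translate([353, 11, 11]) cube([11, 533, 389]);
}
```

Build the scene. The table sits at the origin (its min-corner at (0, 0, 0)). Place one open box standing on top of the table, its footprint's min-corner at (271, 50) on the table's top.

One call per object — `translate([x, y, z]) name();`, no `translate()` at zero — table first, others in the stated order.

table();
translate([271, 50, 758]) open_box();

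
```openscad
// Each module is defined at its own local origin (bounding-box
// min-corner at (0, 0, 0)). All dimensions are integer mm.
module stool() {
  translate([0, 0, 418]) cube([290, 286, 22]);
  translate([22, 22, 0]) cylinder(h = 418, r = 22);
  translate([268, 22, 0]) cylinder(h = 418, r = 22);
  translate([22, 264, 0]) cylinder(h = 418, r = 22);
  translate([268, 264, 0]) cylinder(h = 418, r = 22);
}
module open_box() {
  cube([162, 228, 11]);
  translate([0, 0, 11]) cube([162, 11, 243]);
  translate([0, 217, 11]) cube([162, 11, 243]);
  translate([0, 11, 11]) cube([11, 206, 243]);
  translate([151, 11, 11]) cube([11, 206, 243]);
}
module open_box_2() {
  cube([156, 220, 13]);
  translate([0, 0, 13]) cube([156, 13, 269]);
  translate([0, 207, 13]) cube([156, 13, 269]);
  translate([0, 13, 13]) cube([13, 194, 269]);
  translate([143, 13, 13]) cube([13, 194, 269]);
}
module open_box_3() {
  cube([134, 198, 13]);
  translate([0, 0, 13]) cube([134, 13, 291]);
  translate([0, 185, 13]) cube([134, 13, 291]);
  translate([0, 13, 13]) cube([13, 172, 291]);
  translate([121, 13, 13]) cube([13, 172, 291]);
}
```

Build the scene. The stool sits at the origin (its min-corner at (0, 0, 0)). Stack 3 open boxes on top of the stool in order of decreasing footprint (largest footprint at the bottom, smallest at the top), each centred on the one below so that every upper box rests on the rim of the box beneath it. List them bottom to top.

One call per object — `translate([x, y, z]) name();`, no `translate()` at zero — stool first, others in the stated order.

stool();
translate([64, 29, 440]) open_box();
translate([67, 33, 694]) open_box_2();
translate([78, 44, 976]) open_box_3();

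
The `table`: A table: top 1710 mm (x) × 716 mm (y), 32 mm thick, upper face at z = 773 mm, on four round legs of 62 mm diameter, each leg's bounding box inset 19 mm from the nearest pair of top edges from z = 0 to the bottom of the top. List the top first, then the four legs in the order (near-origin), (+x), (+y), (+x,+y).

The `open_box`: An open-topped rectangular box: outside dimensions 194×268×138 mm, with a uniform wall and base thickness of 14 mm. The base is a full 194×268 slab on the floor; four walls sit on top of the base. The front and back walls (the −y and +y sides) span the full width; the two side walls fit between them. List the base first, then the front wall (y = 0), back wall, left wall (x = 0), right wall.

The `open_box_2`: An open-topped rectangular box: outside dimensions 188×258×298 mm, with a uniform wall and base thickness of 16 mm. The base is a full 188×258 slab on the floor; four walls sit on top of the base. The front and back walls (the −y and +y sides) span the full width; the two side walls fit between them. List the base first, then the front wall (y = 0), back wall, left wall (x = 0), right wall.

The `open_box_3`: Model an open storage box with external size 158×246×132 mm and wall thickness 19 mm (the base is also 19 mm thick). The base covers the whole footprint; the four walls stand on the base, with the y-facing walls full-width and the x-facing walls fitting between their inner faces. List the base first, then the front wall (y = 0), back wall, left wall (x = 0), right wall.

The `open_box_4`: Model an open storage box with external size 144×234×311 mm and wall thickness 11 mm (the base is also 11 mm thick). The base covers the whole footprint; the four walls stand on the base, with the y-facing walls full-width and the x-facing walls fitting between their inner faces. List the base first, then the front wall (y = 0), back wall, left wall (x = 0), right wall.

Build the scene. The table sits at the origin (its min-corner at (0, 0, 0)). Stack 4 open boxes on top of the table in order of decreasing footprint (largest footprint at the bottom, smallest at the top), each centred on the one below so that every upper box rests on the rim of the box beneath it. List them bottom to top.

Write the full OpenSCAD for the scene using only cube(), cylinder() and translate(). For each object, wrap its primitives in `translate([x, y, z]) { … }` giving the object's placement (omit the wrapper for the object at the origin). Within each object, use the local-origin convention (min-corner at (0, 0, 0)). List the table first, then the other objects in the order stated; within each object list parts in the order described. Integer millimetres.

translate([0, 0, 741]) cube([1710, 716, 32]);
translate([50, 50, 0]) cylinder(h = 741, r = 31);
translate([1660, 50, 0]) cylinder(h = 741, r = 31);
translate([50, 666, 0]) cylinder(h = 741, r = 31);
translate([1660, 666, 0]) cylinder(h = 741, r = 31);
translate([758, 224, 773]) {
  cube([194, 268, 14]);
  translate([0, 0, 14]) cube([194, 14, 124]);
  translate([0, 254, 14]) cube([194, 14, 124]);
  translate([0, 14, 14]) cube([14, 240, 124]);
  translate([180, 14, 14]) cube([14, 240, 124]);
}
translate([761, 229, 911]) {
  cube([188, 258, 16]);
  translate([0, 0, 16]) cube([188, 16, 282]);
  translate([0, 242, 16]) cube([188, 16, 282]);
  translate([0, 16, 16]) cube([16, 226, 282]);
  translate([172, 16, 16]) cube([16, 226, 282]);
}
translate([776, 235, 1209]) {
  cube([158, 246, 19]);
  translate([0, 0, 19]) cube([158, 19, 113]);
  translate([0, 227, 19]) cube([158, 19, 113]);
  translate([0, 19, 19]) cube([19, 208, 113]);
  translate([139, 19, 19]) cube([19, 208, 113]);
}
translate([783, 241, 1341]) {
  cube([144, 234, 11]);
  translate([0, 0, 11]) cube([144, 11, 300]);
  translate([0, 223, 11]) cube([144, 11, 300]);
  translate([0, 11, 11]) cube([11, 212, 300]);
  translate([133, 11, 11]) cube([11, 212, 300]);
}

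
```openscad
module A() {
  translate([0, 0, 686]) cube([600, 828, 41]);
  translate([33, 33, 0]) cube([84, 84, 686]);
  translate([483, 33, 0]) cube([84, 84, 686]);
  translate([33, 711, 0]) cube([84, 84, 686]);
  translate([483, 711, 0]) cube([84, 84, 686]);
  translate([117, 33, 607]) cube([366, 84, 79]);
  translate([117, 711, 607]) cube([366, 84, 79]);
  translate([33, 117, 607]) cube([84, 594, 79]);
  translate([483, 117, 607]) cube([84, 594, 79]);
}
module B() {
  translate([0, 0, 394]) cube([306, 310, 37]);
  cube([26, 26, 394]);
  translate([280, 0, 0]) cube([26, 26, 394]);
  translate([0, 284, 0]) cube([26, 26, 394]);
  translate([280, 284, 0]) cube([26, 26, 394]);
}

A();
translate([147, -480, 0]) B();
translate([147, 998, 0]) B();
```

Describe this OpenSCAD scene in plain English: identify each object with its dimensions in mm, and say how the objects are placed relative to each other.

A is a table with a 600×828 mm rectangular top, 41 mm thick, top surface at z = 727 mm, supported by four 84×84 mm square legs, each inset 33 mm from the nearest pair of top edges, running from the floor. Four apron rails, 84 mm thick and 79 mm tall, run between adjacent legs with their top edges flush with the underside of the top and their outer faces flush with the legs' outer faces.

B is a four-legged stool. The seat is 306×310 mm, 37 mm thick, top at z = 431 mm. It stands on four square legs, each 26×26 mm in cross-section, from z = 0 to the seat underside, each flush with a corner of the seat.

Two stools sit around the table at the −y, +y sides.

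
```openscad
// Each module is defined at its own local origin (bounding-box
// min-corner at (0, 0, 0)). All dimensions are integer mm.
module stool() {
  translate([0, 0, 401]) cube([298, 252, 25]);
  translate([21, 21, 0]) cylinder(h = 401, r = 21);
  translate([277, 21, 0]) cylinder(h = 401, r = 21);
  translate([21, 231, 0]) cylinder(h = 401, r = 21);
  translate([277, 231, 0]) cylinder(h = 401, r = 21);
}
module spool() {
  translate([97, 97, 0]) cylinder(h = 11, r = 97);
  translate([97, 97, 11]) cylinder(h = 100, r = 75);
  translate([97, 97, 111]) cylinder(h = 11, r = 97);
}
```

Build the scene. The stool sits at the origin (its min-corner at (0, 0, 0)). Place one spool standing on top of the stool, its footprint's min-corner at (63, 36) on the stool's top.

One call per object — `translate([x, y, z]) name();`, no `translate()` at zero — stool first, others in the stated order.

stool();
translate([63, 36, 426]) spool();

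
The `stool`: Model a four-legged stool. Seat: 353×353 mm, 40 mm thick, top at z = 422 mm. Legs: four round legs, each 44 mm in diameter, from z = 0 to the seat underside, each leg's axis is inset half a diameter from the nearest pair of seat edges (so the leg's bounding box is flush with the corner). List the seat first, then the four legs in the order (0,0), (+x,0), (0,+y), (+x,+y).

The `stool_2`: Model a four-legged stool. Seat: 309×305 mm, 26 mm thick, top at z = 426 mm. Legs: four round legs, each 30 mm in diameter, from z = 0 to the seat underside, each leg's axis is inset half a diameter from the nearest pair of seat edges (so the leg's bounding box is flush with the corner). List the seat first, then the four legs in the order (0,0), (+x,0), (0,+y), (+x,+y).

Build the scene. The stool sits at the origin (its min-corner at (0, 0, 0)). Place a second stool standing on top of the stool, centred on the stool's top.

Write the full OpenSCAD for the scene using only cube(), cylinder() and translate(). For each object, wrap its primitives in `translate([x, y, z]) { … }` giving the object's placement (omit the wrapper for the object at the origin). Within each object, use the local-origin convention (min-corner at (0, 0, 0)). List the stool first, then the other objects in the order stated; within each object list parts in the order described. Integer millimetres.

translate([0, 0, 382]) cube([353, 353, 40]);
translate([22, 22, 0]) cylinder(h = 382, r = 22);
translate([331, 22, 0]) cylinder(h = 382, r = 22);
translate([22, 331, 0]) cylinder(h = 382, r = 22);
translate([331, 331, 0]) cylinder(h = 382, r = 22);
translate([22, 24, 422]) {
  translate([0, 0, 400]) cube([309, 305, 26]);
  translate([15, 15, 0]) cylinder(h = 400, r = 15);
  translate([294, 15, 0]) cylinder(h = 400, r = 15);
  translate([15, 290, 0]) cylinder(h = 400, r = 15);
  translate([294, 290, 0]) cylinder(h = 400, r = 15);
}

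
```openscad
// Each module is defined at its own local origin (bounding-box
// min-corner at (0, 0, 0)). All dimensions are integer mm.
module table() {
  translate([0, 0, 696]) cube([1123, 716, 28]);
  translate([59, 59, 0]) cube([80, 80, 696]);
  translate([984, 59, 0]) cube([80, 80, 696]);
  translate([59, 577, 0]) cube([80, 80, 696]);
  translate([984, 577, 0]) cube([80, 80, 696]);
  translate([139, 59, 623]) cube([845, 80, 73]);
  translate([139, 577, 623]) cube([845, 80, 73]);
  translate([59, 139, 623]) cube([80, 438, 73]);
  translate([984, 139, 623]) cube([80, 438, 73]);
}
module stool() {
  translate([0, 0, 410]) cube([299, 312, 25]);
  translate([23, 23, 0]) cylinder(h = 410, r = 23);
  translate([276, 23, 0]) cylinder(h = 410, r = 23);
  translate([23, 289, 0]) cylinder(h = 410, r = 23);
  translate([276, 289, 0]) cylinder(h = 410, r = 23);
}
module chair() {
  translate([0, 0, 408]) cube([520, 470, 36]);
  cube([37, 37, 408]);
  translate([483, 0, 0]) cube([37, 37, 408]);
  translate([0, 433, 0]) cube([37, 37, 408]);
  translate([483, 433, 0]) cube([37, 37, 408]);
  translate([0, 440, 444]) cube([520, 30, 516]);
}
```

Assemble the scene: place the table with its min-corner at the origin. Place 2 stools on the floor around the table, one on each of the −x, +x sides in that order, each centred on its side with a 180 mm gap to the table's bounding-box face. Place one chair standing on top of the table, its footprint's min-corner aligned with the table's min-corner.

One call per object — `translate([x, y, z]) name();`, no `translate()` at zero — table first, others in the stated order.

table();
translate([-479, 202, 0]) stool();
translate([1303, 202, 0]) stool();
translate([0, 0, 724]) chair();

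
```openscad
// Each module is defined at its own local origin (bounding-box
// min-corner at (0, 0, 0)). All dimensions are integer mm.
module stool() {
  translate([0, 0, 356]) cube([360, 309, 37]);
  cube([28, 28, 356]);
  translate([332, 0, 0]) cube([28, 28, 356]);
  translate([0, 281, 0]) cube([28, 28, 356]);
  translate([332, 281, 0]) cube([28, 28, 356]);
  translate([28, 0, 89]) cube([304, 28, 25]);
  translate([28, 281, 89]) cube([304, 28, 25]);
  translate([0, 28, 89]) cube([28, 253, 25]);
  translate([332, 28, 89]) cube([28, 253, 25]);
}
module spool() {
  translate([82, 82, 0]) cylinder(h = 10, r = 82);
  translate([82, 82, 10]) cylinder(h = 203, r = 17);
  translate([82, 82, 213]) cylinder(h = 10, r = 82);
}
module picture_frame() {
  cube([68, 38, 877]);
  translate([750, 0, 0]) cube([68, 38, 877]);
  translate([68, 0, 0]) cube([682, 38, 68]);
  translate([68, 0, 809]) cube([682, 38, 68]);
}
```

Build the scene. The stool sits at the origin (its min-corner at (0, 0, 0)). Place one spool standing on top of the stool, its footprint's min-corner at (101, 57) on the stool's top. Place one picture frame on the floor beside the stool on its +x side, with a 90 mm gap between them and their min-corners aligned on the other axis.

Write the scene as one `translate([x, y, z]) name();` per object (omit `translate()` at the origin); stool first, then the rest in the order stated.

stool();
translate([101, 57, 393]) spool();
translate([450, 0, 0]) picture_frame();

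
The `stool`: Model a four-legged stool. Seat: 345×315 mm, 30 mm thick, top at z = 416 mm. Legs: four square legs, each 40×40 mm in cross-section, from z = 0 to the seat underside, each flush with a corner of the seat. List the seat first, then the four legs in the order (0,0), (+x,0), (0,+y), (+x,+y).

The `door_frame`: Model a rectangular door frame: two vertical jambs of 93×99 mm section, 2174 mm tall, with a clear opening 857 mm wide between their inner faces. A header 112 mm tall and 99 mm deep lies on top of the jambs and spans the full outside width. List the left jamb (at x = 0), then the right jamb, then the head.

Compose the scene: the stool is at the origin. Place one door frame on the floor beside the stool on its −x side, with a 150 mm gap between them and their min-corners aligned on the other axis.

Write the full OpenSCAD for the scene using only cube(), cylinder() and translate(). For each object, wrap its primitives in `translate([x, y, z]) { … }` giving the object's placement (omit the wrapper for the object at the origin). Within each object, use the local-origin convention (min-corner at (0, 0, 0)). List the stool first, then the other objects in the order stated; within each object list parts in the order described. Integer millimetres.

translate([0, 0, 386]) cube([345, 315, 30]);
cube([40, 40, 386]);
translate([305, 0, 0]) cube([40, 40, 386]);
translate([0, 275, 0]) cube([40, 40, 386]);
translate([305, 275, 0]) cube([40, 40, 386]);
translate([-1193, 0, 0]) {
  cube([93, 99, 2174]);
  translate([950, 0, 0]) cube([93, 99, 2174]);
  translate([0, 0, 2174]) cube([1043, 99, 112]);
}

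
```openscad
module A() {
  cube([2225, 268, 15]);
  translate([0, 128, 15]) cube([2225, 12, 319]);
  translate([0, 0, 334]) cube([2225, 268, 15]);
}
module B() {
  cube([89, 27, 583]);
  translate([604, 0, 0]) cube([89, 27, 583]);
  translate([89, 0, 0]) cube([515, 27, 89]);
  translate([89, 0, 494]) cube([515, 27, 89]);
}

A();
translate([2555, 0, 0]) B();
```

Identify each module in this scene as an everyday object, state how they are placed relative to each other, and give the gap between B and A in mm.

A is an I-beam. B is a picture frame. The picture frame is on the floor beside the I-beam on its +x side. The gap between the picture frame and the I-beam is 330 mm.

The picture frame's nearest face is 330 mm from the I-beam's +x face.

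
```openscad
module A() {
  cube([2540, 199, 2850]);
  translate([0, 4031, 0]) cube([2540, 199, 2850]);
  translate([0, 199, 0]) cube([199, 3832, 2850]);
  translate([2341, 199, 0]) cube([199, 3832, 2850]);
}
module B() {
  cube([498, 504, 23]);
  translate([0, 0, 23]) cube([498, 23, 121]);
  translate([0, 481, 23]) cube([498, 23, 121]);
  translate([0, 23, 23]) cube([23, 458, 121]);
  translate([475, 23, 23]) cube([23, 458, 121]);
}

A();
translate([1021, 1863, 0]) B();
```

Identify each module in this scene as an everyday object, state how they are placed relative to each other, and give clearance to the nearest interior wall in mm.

A is a house frame. B is an open box. The open box sits inside the house frame, centred. The clearance to the nearest interior wall is 822 mm.

Clearances: x = 822, y = 1664; minimum 822 mm.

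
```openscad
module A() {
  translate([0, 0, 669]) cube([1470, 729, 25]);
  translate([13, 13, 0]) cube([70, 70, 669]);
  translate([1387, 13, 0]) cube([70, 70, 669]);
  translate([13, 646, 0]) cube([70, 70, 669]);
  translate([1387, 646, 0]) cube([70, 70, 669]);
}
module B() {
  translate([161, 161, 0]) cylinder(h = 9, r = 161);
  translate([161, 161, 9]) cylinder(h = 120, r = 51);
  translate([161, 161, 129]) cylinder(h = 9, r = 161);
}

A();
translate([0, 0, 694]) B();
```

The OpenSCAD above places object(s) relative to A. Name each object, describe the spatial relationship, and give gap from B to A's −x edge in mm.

A is a table. B is a spool. The spool is on top of the table. The gap from the spool to the table's −x edge is 0 mm.

The spool's min-x is at 0; the table's min-x is 0; gap = 0 mm.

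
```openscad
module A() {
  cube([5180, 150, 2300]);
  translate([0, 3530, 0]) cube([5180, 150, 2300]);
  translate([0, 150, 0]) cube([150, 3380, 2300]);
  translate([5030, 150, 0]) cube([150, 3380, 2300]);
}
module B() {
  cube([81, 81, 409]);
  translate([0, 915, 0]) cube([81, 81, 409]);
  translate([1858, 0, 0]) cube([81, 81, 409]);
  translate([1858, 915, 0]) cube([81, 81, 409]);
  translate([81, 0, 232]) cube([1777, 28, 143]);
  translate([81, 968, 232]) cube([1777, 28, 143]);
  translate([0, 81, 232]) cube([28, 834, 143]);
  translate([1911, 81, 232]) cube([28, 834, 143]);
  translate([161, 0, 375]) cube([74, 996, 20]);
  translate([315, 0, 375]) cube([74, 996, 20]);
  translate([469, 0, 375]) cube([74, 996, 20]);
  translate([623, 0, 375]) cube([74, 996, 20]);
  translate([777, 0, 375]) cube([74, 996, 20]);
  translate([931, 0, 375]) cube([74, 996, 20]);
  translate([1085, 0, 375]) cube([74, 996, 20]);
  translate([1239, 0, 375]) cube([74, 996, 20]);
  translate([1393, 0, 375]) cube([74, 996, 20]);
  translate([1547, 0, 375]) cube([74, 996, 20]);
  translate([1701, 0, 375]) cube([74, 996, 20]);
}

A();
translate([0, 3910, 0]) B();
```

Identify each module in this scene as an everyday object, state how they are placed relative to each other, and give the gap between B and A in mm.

A is a house frame. B is a bed frame. The bed frame is on the floor beside the house frame on its +y side. The gap between the bed frame and the house frame is 230 mm.

The bed frame's nearest face is 230 mm from the house frame's +y face.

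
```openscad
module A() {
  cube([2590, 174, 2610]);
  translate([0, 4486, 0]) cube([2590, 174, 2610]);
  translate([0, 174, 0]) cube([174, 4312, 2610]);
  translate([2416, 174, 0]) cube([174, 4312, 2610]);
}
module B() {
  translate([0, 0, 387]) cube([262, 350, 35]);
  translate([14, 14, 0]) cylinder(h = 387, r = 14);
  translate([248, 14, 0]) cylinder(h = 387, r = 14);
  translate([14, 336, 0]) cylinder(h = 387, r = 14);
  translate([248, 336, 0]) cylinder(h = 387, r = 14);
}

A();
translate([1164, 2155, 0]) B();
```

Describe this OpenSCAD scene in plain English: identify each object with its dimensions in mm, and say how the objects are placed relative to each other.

A is a box-shaped house frame (walls only): outside footprint 2590×4660 mm, wall height 2610 mm, wall thickness 174 mm. The two y-facing walls run the full x-width; the two x-facing walls fit between the inner faces of the y-facing walls.

B is a four-legged stool. The seat is 262×350 mm, 35 mm thick, top at z = 422 mm. It stands on four round legs, each 28 mm in diameter, from z = 0 to the seat underside, each leg's axis is inset half a diameter from the nearest pair of seat edges (so the leg's bounding box is flush with the corner).

The stool sits inside the house frame, centred.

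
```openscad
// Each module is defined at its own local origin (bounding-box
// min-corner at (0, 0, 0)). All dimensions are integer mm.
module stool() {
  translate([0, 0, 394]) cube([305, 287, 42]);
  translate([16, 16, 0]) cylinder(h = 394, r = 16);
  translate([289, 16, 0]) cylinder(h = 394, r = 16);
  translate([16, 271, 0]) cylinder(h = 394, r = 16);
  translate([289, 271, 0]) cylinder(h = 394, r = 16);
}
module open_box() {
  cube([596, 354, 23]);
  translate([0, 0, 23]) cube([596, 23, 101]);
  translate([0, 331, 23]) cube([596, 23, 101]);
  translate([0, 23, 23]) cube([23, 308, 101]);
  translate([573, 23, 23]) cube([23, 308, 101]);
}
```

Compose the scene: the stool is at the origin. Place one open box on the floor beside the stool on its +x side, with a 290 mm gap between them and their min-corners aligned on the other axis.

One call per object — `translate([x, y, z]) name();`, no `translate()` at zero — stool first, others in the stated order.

stool();
translate([595, 0, 0]) open_box();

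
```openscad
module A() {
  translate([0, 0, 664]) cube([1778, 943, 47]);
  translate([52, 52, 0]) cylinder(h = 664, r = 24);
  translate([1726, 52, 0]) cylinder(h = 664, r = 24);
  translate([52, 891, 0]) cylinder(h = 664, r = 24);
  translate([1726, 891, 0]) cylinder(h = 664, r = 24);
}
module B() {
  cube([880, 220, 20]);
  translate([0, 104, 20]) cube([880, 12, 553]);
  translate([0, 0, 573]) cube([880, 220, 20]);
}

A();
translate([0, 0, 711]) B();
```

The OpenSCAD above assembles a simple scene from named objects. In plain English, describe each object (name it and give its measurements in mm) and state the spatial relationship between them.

A is a table with a 1778×943 mm rectangular top, 47 mm thick, top surface at z = 711 mm, supported by four round legs of 48 mm diameter, each leg's bounding box inset 28 mm from the nearest pair of top edges, running from the floor.

B is an I-beam lying along x, 880 mm long. Overall section height 593 mm. Two flanges 220 mm wide (y) and 20 mm thick, one on the floor and one at the top; a web 12 mm thick runs between them, centred on the flange width.

The I-beam is on top of the table.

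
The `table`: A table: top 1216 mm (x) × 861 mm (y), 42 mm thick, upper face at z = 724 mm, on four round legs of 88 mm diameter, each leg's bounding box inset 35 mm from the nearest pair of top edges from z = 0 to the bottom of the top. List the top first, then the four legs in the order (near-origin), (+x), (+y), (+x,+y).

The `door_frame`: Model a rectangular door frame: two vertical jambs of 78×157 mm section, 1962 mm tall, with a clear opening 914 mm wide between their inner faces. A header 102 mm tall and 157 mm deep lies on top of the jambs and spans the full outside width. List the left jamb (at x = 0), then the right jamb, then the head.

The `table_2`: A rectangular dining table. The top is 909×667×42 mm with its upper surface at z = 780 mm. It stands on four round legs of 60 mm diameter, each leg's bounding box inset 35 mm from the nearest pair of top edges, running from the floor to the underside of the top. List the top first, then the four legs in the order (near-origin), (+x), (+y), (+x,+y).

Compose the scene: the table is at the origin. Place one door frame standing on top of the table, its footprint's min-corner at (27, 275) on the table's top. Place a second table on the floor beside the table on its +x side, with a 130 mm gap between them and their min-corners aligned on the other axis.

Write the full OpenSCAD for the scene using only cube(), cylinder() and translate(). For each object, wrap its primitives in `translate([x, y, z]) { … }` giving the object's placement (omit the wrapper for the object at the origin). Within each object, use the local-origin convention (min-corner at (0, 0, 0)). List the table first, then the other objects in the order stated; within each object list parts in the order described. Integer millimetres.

translate([0, 0, 682]) cube([1216, 861, 42]);
translate([79, 79, 0]) cylinder(h = 682, r = 44);
translate([1137, 79, 0]) cylinder(h = 682, r = 44);
translate([79, 782, 0]) cylinder(h = 682, r = 44);
translate([1137, 782, 0]) cylinder(h = 682, r = 44);
translate([27, 275, 724]) {
  cube([78, 157, 1962]);
  translate([992, 0, 0]) cube([78, 157, 1962]);
  translate([0, 0, 1962]) cube([1070, 157, 102]);
}
translate([1346, 0, 0]) {
  translate([0, 0, 738]) cube([909, 667, 42]);
  translate([65, 65, 0]) cylinder(h = 738, r = 30);
  translate([844, 65, 0]) cylinder(h = 738, r = 30);
  translate([65, 602, 0]) cylinder(h = 738, r = 30);
  translate([844, 602, 0]) cylinder(h = 738, r = 30);
}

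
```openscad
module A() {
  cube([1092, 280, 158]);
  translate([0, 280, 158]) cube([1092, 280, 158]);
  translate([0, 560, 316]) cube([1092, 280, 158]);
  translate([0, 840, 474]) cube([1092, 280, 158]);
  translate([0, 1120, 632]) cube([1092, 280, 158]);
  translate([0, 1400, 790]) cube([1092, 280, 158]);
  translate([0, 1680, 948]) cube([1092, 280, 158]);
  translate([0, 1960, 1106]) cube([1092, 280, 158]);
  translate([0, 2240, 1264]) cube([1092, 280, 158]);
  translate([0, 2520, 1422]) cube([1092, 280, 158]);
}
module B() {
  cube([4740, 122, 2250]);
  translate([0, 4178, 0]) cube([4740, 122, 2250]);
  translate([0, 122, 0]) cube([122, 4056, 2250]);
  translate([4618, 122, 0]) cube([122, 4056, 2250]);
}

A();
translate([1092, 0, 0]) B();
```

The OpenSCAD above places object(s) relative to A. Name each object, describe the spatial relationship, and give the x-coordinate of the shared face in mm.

The staircase's +x face and the house frame's −x face are both at x = 1092 mm.

A is a staircase. B is a house frame. The house frame is against the staircase's +x side, with their −y faces flush. The x-coordinate of the shared face is 1092 mm.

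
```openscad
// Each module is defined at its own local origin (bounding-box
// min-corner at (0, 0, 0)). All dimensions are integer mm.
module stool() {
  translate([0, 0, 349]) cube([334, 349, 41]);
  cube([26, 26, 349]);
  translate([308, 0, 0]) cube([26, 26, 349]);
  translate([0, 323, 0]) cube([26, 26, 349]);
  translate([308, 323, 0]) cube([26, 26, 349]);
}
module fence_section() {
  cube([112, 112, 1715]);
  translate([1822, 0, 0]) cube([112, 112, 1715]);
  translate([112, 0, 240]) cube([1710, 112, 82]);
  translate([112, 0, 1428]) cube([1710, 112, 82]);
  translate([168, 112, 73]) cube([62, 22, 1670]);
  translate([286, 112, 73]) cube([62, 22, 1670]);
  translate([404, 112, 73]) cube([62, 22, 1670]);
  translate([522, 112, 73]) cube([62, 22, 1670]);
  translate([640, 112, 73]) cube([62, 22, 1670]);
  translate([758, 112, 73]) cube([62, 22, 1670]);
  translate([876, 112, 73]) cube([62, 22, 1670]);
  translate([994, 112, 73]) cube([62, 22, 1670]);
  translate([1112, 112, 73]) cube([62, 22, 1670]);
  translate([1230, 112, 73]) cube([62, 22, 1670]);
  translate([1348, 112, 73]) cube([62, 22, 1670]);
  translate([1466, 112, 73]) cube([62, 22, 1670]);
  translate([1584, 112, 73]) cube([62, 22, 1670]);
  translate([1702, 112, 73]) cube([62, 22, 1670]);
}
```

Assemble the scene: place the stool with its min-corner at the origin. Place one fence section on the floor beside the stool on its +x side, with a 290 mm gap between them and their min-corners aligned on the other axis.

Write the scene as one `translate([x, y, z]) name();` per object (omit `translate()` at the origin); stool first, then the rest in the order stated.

stool();
translate([624, 0, 0]) fence_section();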